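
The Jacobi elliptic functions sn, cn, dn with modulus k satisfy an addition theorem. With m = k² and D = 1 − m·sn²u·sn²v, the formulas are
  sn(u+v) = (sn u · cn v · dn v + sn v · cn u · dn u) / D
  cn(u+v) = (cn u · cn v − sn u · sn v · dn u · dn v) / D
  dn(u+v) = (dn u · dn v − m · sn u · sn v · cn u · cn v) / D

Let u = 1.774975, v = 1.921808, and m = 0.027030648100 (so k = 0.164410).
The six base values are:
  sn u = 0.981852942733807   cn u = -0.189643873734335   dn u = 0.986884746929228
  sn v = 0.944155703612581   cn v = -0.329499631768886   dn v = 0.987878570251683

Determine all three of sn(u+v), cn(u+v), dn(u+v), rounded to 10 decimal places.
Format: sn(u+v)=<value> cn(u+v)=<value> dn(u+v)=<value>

m = k² = 0.0270306481
D = 1 − m·sn²u·sn²v = 0.9767706748536759
sn(u+v) = (sn u·cn v·dn v + sn v·cn u·dn u)/D = -0.4963036710186654/0.9767706748536759 = -0.5081066454958976
cn(u+v) = (cn u·cn v − sn u·sn v·dn u·dn v)/D = -0.8412868817398152/0.9767706748536759 = -0.8612941639201477
dn(u+v) = (dn u·dn v − m·sn u·sn v·cn u·cn v)/D = 0.9733564784196112/0.9767706748536759 = 0.996504607967908

sn(u+v)=-0.5081066455 cn(u+v)=-0.8612941639 dn(u+v)=0.9965046080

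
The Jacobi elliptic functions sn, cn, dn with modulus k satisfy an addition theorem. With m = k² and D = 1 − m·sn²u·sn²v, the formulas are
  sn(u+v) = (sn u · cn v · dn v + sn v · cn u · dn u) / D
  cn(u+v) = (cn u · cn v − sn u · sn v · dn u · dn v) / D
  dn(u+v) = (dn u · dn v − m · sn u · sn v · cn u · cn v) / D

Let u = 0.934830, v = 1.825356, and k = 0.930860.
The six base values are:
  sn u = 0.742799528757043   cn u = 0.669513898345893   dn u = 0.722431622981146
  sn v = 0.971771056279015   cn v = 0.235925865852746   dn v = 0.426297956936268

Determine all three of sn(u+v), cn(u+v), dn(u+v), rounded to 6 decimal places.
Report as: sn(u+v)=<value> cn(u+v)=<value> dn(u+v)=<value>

m = k² = 0.8665003396
D = 1 − m·sn²u·sn²v = 0.5485185660937976
sn(u+v) = (sn u·cn v·dn v + sn v·cn u·dn u)/D = 0.5447311434160832/0.5485185660937976 = 0.9930951787016325
cn(u+v) = (cn u·cn v − sn u·sn v·dn u·dn v)/D = -0.06434748435022492/0.5485185660937976 = -0.1173114062637242
dn(u+v) = (dn u·dn v − m·sn u·sn v·cn u·cn v)/D = 0.2091750999906441/0.5485185660937976 = 0.3813455239633124

sn(u+v)=0.993095 cn(u+v)=-0.117311 dn(u+v)=0.381346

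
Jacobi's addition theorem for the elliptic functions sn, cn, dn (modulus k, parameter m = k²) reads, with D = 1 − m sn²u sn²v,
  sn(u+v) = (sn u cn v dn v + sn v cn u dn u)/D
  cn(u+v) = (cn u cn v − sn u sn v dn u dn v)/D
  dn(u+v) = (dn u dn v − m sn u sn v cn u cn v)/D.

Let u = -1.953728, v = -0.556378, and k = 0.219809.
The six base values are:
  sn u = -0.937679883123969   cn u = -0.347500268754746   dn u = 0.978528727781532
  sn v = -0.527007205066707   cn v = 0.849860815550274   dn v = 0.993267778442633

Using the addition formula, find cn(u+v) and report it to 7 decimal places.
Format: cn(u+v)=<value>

m = k² = 0.048315996481
D = 1 − m·sn²u·sn²v = 0.988201324845498
cn(u+v) = (cn u·cn v − sn u·sn v·dn u·dn v)/D = -0.7756251945249395/0.988201324845498 = -0.7848858071974413

cn(u+v)=-0.7848858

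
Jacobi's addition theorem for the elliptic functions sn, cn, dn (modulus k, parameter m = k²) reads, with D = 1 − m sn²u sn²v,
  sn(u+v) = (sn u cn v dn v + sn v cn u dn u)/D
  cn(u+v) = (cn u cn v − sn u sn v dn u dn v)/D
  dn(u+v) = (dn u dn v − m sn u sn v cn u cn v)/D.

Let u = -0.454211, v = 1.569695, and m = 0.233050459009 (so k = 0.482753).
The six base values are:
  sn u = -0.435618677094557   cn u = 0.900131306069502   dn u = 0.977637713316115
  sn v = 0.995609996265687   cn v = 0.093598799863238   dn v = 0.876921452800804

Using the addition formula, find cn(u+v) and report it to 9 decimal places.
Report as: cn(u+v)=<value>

cn(u+v)=0.476982104

m = k² = 0.233050459009
D = 1 − m·sn²u·sn²v = 0.9561629376509805
cn(u+v) = (cn u·cn v − sn u·sn v·dn u·dn v)/D = 0.4560726097092955/0.9561629376509805 = 0.4769821039390376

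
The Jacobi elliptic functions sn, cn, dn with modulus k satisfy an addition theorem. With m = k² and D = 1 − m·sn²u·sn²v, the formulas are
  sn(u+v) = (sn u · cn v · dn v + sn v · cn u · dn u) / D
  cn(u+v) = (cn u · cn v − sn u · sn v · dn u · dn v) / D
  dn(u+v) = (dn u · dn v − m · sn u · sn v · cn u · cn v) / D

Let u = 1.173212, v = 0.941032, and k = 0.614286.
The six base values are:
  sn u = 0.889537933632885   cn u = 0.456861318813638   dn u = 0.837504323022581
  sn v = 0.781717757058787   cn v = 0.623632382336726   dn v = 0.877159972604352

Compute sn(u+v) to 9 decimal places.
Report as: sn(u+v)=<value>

m = k² = 0.377347289796
D = 1 − m·sn²u·sn²v = 0.8175389643679394
sn(u+v) = (sn u·cn v·dn v + sn v·cn u·dn u)/D = 0.7857032623658214/0.8175389643679394 = 0.9610591012909935

sn(u+v)=0.961059101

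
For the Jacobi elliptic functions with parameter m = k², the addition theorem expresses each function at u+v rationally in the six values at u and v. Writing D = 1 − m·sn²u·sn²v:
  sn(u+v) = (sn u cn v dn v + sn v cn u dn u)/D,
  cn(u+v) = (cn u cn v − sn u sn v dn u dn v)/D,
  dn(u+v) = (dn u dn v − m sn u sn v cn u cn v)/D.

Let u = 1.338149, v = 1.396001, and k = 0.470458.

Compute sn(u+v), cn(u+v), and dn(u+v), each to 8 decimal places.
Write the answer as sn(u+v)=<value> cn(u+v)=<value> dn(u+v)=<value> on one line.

sn(u+v)=0.56405895 cn(u+v)=-0.82573452 dn(u+v)=0.96414774

sn u = 0.9569513507898059, cn u = 0.2902483629954971, dn u = 0.8929250142494158
sn v = 0.9706382149017757, cn v = 0.2405440828045753, dn v = 0.889649250248259
m = k² = 0.221330729764
D = 1 − m·sn²u·sn²v = 0.8090427255445645
sn(u+v) = (sn u·cn v·dn v + sn v·cn u·dn u)/D = 0.4563477870138377/0.8090427255445645 = 0.5640589459681146
cn(u+v) = (cn u·cn v − sn u·sn v·dn u·dn v)/D = -0.6680545105334973/0.8090427255445645 = -0.8257345248161419
dn(u+v) = (dn u·dn v − m·sn u·sn v·cn u·cn v)/D = 0.7800367147073738/0.8090427255445645 = 0.9641477391473153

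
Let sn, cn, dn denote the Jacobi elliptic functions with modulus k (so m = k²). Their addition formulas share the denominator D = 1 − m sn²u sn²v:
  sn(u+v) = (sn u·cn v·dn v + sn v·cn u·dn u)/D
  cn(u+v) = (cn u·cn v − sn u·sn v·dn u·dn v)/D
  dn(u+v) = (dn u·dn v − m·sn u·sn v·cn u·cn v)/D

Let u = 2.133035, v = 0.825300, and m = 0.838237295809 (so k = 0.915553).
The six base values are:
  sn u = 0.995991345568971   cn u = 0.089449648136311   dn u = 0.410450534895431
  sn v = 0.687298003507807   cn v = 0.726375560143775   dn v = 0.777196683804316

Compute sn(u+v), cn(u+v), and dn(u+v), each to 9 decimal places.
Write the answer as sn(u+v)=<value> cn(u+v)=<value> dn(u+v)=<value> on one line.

sn(u+v)=0.967563816 cn(u+v)=-0.252626724 dn(u+v)=0.463960373

m = k² = 0.838237295809
D = 1 − m·sn²u·sn²v = 0.6072028986533776
sn(u+v) = (sn u·cn v·dn v + sn v·cn u·dn u)/D = 0.5875075538062271/0.6072028986533776 = 0.9675638161628843
cn(u+v) = (cn u·cn v − sn u·sn v·dn u·dn v)/D = -0.1533956790580723/0.6072028986533776 = -0.2526267239472425
dn(u+v) = (dn u·dn v − m·sn u·sn v·cn u·cn v)/D = 0.2817180833602731/0.6072028986533776 = 0.4639603730236672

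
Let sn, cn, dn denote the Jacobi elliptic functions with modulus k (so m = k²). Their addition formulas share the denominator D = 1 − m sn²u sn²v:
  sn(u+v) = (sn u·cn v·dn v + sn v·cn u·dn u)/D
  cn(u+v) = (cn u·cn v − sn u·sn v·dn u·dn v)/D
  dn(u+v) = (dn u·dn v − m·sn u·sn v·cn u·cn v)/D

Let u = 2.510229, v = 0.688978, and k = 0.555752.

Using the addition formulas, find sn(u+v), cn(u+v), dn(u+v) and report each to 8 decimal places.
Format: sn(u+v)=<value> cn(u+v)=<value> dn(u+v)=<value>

sn u = 0.7792995859491828, cn u = -0.6266515421982398, dn u = 0.901347172686151
sn v = 0.6239136338196988, cn v = 0.7814932997370475, dn v = 0.9379608231005629
m = k² = 0.308860285504
D = 1 − m·sn²u·sn²v = 0.9269836849347199
sn(u+v) = (sn u·cn v·dn v + sn v·cn u·dn u)/D = 0.2188289568587946/0.9269836849347199 = 0.2360655968548195
cn(u+v) = (cn u·cn v − sn u·sn v·dn u·dn v)/D = -0.900784458000494/0.9269836849347199 = -0.9717371218501318
dn(u+v) = (dn u·dn v − m·sn u·sn v·cn u·cn v)/D = 0.9189715086987159/0.9269836849347199 = 0.9913567235689071

sn(u+v)=0.23606560 cn(u+v)=-0.97173712 dn(u+v)=0.99135672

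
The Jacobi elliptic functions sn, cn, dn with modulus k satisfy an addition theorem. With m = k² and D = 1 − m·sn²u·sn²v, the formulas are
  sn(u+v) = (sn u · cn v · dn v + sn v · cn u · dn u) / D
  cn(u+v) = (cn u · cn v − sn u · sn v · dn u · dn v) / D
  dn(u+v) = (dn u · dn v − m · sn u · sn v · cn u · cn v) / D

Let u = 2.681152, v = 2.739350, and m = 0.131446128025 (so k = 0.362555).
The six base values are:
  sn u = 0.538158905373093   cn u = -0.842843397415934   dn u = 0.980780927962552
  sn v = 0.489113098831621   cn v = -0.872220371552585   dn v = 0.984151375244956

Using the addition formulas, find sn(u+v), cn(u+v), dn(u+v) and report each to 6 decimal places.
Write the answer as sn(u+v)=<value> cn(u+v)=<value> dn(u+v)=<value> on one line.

sn(u+v)=-0.874239 cn(u+v)=0.485497 dn(u+v)=0.948439

m = k² = 0.131446128025
D = 1 − m·sn²u·sn²v = 0.9908927460284595
sn(u+v) = (sn u·cn v·dn v + sn v·cn u·dn u)/D = -0.8662766895886343/0.9908927460284595 = -0.8742386025740004
cn(u+v) = (cn u·cn v − sn u·sn v·dn u·dn v)/D = 0.4810749746216051/0.9908927460284595 = 0.485496514683122
dn(u+v) = (dn u·dn v − m·sn u·sn v·cn u·cn v)/D = 0.9398013722213374/0.9908927460284595 = 0.9484390475034776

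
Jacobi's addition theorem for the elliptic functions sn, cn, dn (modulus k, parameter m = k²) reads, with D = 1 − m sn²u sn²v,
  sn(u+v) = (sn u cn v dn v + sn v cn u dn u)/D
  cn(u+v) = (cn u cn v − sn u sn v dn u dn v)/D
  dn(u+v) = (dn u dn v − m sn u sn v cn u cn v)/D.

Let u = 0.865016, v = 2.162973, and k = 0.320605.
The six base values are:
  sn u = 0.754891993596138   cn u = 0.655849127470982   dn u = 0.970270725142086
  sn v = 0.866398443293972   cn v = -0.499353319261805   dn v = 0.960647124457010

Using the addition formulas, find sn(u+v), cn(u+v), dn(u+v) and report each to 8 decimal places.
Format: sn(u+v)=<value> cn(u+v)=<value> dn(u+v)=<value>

m = k² = 0.102787566025
D = 1 − m·sn²u·sn²v = 0.9560311054033986
sn(u+v) = (sn u·cn v·dn v + sn v·cn u·dn u)/D = 0.1892102480231109/0.9560311054033986 = 0.1979122300035138
cn(u+v) = (cn u·cn v − sn u·sn v·dn u·dn v)/D = -0.937120566705201/0.9560311054033986 = -0.9802197453709226
dn(u+v) = (dn u·dn v − m·sn u·sn v·cn u·cn v)/D = 0.9541046202569261/0.9560311054033986 = 0.9979849137380739

sn(u+v)=0.19791223 cn(u+v)=-0.98021975 dn(u+v)=0.99798491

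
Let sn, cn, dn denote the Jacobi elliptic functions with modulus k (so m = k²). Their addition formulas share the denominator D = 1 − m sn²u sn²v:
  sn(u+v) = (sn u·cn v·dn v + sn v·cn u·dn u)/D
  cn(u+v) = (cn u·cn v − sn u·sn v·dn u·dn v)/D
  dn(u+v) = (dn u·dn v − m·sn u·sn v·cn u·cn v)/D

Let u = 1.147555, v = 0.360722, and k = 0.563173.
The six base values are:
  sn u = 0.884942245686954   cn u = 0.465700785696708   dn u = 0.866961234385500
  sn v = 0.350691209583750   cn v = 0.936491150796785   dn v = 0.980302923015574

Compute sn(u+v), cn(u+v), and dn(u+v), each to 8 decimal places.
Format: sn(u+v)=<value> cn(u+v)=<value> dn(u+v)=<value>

m = k² = 0.317163827929
D = 1 − m·sn²u·sn²v = 0.9694533726349445
sn(u+v) = (sn u·cn v·dn v + sn v·cn u·dn u)/D = 0.9540064719020945/0.9694533726349445 = 0.9840663809432466
cn(u+v) = (cn u·cn v − sn u·sn v·dn u·dn v)/D = 0.1723702215644768/0.9694533726349445 = 0.1778014563980316
dn(u+v) = (dn u·dn v − m·sn u·sn v·cn u·cn v)/D = 0.8069572794257253/0.9694533726349445 = 0.832383797100463

sn(u+v)=0.98406638 cn(u+v)=0.17780146 dn(u+v)=0.83238380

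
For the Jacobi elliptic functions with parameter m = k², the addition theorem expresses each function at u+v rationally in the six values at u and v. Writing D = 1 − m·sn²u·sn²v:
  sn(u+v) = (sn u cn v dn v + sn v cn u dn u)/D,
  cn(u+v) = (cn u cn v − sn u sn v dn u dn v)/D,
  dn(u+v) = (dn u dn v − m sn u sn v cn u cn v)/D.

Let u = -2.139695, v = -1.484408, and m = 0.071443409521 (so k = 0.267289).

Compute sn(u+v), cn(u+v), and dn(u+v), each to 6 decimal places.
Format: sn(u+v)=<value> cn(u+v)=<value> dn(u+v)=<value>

sn(u+v)=0.410635 cn(u+v)=-0.911800 dn(u+v)=0.993958

sn u = -0.8669576589287916, cn u = -0.4983817990503957, dn u = 0.9727805611472698
sn v = -0.9937968328791572, cn v = 0.1112108581000819, dn v = 0.96407478558759
m = k² = 0.071443409521
D = 1 − m·sn²u·sn²v = 0.9469661489724419
sn(u+v) = (sn u·cn v·dn v + sn v·cn u·dn u)/D = 0.3888573588329574/0.9469661489724419 = 0.4106349094473003
cn(u+v) = (cn u·cn v − sn u·sn v·dn u·dn v)/D = -0.8634435950200532/0.9469661489724419 = -0.9117998525680992
dn(u+v) = (dn u·dn v − m·sn u·sn v·cn u·cn v)/D = 0.9412448810453243/0.9469661489724419 = 0.9939583184326855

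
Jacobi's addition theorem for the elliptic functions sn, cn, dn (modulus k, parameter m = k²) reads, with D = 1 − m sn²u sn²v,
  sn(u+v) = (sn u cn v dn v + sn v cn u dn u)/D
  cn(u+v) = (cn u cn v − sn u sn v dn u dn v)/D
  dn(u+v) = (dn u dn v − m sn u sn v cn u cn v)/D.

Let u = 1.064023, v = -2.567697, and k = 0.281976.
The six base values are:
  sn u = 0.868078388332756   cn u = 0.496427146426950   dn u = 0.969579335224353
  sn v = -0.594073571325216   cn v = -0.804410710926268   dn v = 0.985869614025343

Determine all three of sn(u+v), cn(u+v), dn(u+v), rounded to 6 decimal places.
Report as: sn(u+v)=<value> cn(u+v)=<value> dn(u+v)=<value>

sn(u+v)=-0.995416 cn(u+v)=0.095640 dn(u+v)=0.959800

m = k² = 0.079510464576
D = 1 − m·sn²u·sn²v = 0.9788542718855895
sn(u+v) = (sn u·cn v·dn v + sn v·cn u·dn u)/D = -0.9743671846360521/0.9788542718855895 = -0.9954159803165656
cn(u+v) = (cn u·cn v − sn u·sn v·dn u·dn v)/D = 0.09361770715565066/0.9788542718855895 = 0.09564008641992512
dn(u+v) = (dn u·dn v − m·sn u·sn v·cn u·cn v)/D = 0.9395047277559063/0.9788542718855895 = 0.9598004061892857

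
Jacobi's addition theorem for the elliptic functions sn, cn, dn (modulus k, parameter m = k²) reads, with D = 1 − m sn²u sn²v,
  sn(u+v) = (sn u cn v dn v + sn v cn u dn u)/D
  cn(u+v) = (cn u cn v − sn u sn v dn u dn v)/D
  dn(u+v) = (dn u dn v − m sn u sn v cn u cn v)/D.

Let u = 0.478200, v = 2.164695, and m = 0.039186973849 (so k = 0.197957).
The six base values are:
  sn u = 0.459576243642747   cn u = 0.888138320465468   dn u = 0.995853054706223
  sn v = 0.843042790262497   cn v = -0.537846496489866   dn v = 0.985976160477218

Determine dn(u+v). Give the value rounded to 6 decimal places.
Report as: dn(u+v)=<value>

dn(u+v)=0.994993

m = k² = 0.039186973849
D = 1 − m·sn²u·sn²v = 0.9941175789569481
dn(u+v) = (dn u·dn v − m·sn u·sn v·cn u·cn v)/D = 0.9891398734879139/0.9941175789569481 = 0.9949928403094361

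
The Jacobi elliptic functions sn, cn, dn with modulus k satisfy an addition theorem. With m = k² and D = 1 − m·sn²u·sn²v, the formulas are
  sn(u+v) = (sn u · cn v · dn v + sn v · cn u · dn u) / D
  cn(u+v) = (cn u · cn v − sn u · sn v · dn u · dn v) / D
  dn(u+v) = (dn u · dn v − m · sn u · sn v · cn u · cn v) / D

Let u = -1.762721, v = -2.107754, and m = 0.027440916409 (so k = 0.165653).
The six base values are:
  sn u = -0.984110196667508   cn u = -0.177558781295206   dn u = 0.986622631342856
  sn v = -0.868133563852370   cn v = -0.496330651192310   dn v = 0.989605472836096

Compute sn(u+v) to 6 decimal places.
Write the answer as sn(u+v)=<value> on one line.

m = k² = 0.027440916409
D = 1 − m·sn²u·sn²v = 0.9799710045091337
sn(u+v) = (sn u·cn v·dn v + sn v·cn u·dn u)/D = 0.6354495963794265/0.9799710045091337 = 0.6484371409516574

sn(u+v)=0.648437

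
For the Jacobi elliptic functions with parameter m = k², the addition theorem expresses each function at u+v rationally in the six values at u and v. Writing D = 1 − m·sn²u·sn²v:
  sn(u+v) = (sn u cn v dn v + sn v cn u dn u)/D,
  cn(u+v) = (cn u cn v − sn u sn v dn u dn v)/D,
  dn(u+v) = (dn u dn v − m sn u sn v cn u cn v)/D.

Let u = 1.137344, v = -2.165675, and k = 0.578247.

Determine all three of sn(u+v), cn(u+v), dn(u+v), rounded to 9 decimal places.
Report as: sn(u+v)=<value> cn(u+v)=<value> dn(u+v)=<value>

sn u = 0.8792443722303563, cn u = 0.4763710044715638, dn u = 0.8611089803325496
sn v = -0.9375433660288788, cn v = -0.3478684188241867, dn v = 0.8402935714605575
m = k² = 0.334369593009
D = 1 − m·sn²u·sn²v = 0.7727893410210679
sn(u+v) = (sn u·cn v·dn v + sn v·cn u·dn u)/D = -0.6416005053807458/0.7727893410210679 = -0.830239848459885
cn(u+v) = (cn u·cn v − sn u·sn v·dn u·dn v)/D = 0.4307576547096382/0.7727893410210679 = 0.5574063096425328
dn(u+v) = (dn u·dn v − m·sn u·sn v·cn u·cn v)/D = 0.6779083408148582/0.7727893410210679 = 0.8772226851876014

sn(u+v)=-0.830239848 cn(u+v)=0.557406310 dn(u+v)=0.877222685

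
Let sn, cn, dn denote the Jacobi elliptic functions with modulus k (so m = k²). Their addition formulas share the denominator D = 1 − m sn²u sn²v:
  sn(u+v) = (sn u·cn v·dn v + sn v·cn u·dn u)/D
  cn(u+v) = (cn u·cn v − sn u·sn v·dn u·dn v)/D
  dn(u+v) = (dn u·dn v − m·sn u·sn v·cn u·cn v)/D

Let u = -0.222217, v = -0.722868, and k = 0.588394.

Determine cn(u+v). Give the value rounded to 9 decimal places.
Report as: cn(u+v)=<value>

sn u = -0.2197815816187251, cn u = 0.9755491050588749, dn u = 0.9916031527160897
sn v = -0.6467728243623661, cn v = 0.7626827083829342, dn v = 0.9247573628080654
m = k² = 0.346207499236
D = 1 − m·sn²u·sn²v = 0.9930044383673282
cn(u+v) = (cn u·cn v − sn u·sn v·dn u·dn v)/D = 0.6136851181321872/0.9930044383673282 = 0.6180084342233073

cn(u+v)=0.618008434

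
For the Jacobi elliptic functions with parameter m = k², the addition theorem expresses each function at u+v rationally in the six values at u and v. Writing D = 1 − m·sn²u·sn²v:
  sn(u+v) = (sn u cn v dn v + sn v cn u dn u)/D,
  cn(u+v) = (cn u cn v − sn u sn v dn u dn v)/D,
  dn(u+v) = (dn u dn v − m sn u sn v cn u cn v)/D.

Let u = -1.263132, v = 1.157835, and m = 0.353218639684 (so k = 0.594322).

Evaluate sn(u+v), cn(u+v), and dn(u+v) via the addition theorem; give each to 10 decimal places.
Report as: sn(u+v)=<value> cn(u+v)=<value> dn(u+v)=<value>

sn u = -0.923434596532906, cn u = 0.3837558415530754, dn u = 0.8359421964324214
sn v = 0.8857843042726804, cn v = 0.4640971517949269, dn v = 0.8502116024759415
m = k² = 0.353218639684
D = 1 − m·sn²u·sn²v = 0.7636738078239564
sn(u+v) = (sn u·cn v·dn v + sn v·cn u·dn u)/D = -0.08021197780633038/0.7636738078239564 = -0.1050343444865416
cn(u+v) = (cn u·cn v − sn u·sn v·dn u·dn v)/D = 0.7594496187191997/0.7636738078239564 = 0.9944685950186072
dn(u+v) = (dn u·dn v − m·sn u·sn v·cn u·cn v)/D = 0.7621844197231044/0.7636738078239564 = 0.9980497064511143

sn(u+v)=-0.1050343445 cn(u+v)=0.9944685950 dn(u+v)=0.9980497065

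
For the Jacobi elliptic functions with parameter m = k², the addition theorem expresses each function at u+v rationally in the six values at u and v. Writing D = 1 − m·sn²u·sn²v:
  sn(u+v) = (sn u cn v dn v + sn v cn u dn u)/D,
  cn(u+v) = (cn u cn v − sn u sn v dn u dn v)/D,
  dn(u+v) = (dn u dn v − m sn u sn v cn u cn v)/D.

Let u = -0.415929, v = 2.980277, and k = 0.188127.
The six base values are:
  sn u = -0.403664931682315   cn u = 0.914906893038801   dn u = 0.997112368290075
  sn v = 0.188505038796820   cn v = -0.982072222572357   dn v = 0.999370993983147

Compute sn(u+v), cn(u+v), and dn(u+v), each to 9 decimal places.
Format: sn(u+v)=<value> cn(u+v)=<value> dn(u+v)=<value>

sn(u+v)=0.568261756 cn(u+v)=-0.822847845 dn(u+v)=0.994269199

m = k² = 0.035391768129
D = 1 − m·sn²u·sn²v = 0.9997950772239143
sn(u+v) = (sn u·cn v·dn v + sn v·cn u·dn u)/D = 0.5681453061984471/0.9997950772239143 = 0.5682617559750249
cn(u+v) = (cn u·cn v − sn u·sn v·dn u·dn v)/D = -0.8226792251454059/0.9997950772239143 = -0.8228478454101835
dn(u+v) = (dn u·dn v − m·sn u·sn v·cn u·cn v)/D = 0.9940654504861813/0.9997950772239143 = 0.9942691988905945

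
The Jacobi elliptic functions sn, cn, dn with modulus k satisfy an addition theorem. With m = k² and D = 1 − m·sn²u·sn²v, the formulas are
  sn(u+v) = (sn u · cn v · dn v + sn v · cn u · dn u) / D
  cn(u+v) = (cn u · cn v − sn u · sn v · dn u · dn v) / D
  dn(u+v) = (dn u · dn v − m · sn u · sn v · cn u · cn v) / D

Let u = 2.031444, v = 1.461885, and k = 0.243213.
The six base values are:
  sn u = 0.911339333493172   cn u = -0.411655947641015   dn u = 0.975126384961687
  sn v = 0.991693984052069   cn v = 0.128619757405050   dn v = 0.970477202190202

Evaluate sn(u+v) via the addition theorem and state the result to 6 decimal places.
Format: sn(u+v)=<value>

m = k² = 0.059152563369
D = 1 − m·sn²u·sn²v = 0.9516842020388316
sn(u+v) = (sn u·cn v·dn v + sn v·cn u·dn u)/D = -0.2843267110722465/0.9516842020388316 = -0.2987616169976572

sn(u+v)=-0.298762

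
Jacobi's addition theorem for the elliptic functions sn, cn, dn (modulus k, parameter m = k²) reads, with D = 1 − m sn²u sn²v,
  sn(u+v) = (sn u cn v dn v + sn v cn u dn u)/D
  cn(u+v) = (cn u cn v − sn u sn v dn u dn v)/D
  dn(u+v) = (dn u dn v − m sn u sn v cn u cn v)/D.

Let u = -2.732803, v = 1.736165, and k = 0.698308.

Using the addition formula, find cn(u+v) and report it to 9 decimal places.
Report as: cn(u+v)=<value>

cn(u+v)=0.596877298

sn u = -0.7809748812755496, cn u = -0.6245624346825874, dn u = 0.8382012715418989
sn v = 0.9970313876032591, cn v = 0.07699618259316375, dn v = 0.7178139263285406
m = k² = 0.487634062864
D = 1 − m·sn²u·sn²v = 0.7043445918198308
cn(u+v) = (cn u·cn v − sn u·sn v·dn u·dn v)/D = 0.4204072970667268/0.7043445918198308 = 0.5968772983413007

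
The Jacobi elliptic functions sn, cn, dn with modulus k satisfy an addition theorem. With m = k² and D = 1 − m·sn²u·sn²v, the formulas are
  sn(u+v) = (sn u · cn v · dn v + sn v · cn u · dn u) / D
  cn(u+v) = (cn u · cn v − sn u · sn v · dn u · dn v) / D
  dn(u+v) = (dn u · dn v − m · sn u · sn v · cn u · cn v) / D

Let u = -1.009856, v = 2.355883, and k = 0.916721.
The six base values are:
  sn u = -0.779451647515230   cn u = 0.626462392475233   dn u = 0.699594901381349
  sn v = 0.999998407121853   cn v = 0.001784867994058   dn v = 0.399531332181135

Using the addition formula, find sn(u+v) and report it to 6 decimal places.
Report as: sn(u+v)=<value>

sn(u+v)=0.894324

m = k² = 0.840377391841
D = 1 − m·sn²u·sn²v = 0.489434652579435
sn(u+v) = (sn u·cn v·dn v + sn v·cn u·dn u)/D = 0.4377133622721154/0.489434652579435 = 0.8943244209727768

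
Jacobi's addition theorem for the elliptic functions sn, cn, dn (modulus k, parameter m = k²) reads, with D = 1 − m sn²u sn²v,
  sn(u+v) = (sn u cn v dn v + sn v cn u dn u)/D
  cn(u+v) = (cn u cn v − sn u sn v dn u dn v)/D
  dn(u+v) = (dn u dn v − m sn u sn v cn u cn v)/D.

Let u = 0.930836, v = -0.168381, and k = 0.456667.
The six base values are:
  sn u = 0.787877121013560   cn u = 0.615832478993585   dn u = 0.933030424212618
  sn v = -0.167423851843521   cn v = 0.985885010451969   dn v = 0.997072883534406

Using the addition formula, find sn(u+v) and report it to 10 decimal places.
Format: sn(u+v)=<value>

m = k² = 0.208544748889
D = 1 − m·sn²u·sn²v = 0.9963713014089949
sn(u+v) = (sn u·cn v·dn v + sn v·cn u·dn u)/D = 0.6782824431448636/0.9963713014089949 = 0.6807526894699662

sn(u+v)=0.6807526895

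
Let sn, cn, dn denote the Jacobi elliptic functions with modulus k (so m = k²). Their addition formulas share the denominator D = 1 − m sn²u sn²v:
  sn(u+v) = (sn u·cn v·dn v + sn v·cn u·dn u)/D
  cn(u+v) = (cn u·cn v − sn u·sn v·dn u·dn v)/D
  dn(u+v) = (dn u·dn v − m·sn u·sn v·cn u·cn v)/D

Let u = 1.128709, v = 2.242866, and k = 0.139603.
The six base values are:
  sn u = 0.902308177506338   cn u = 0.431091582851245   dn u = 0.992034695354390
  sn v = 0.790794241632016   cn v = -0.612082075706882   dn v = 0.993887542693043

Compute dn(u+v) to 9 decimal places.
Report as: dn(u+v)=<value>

dn(u+v)=0.999558496

m = k² = 0.019488997609
D = 1 − m·sn²u·sn²v = 0.9900773816980325
dn(u+v) = (dn u·dn v − m·sn u·sn v·cn u·cn v)/D = 0.9896402583969278/0.9900773816980325 = 0.9995584958214529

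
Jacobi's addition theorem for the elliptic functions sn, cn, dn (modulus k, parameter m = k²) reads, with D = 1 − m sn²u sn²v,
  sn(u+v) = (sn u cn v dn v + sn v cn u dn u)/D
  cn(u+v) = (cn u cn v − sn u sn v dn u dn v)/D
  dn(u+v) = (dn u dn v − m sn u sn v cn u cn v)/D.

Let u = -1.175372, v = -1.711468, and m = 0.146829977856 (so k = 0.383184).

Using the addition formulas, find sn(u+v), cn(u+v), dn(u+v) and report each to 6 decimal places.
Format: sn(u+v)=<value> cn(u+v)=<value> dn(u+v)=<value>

sn(u+v)=-0.370346 cn(u+v)=-0.928894 dn(u+v)=0.989879

sn u = -0.9108287125480395, cn u = 0.4127845156956361, dn u = 0.9371171416540147
sn v = -0.9974248057260317, cn v = -0.07171998969874395, dn v = 0.9240807756138047
m = k² = 0.146829977856
D = 1 − m·sn²u·sn²v = 0.878815105736888
sn(u+v) = (sn u·cn v·dn v + sn v·cn u·dn u)/D = -0.3254660586941075/0.878815105736888 = -0.3703464546404259
cn(u+v) = (cn u·cn v − sn u·sn v·dn u·dn v)/D = -0.8163258140653531/0.878815105736888 = -0.9288936987272909
dn(u+v) = (dn u·dn v − m·sn u·sn v·cn u·cn v)/D = 0.8699210086928735/0.878815105736888 = 0.9898794445089143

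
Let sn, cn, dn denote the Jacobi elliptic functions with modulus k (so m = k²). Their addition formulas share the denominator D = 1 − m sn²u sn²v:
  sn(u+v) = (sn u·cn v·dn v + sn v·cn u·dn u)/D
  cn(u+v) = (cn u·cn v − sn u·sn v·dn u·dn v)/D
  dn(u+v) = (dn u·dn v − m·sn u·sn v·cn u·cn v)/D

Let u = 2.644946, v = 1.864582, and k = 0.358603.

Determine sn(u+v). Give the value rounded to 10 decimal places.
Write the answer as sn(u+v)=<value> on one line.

sn(u+v)=-0.9417508720

sn u = 0.5656806883820071, cn u = -0.8246243743618416, dn u = 0.9792088303344135
sn v = 0.9750991427953451, cn v = -0.2217693885994708, dn v = 0.9368716341370537
m = k² = 0.128596111609
D = 1 − m·sn²u·sn²v = 0.9608737620599175
sn(u+v) = (sn u·cn v·dn v + sn v·cn u·dn u)/D = -0.9049037033459626/0.9608737620599175 = -0.9417508720459112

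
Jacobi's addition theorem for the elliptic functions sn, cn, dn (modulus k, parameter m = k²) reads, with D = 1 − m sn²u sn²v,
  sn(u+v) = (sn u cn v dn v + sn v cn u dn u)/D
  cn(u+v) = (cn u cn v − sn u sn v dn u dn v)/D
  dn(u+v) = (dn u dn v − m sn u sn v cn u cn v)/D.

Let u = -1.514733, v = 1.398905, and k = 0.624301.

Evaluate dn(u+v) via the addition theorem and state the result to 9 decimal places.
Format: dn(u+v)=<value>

sn u = -0.9799417777461174, cn u = 0.1992839989256012, dn u = 0.7910290169688923
sn v = 0.9574298539777687, cn v = 0.2886660262519796, dn v = 0.8017016423784589
m = k² = 0.389751738601
D = 1 − m·sn²u·sn²v = 0.6569143620524368
dn(u+v) = (dn u·dn v − m·sn u·sn v·cn u·cn v)/D = 0.6552052737337452/0.6569143620524368 = 0.9973983087942364

dn(u+v)=0.997398309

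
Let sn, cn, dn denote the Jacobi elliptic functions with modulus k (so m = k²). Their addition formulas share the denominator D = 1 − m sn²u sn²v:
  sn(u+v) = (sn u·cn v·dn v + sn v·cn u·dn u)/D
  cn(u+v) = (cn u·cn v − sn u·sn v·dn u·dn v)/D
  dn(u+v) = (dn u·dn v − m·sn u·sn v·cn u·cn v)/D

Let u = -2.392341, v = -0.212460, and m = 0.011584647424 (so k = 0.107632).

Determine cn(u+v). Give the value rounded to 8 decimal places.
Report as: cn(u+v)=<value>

cn(u+v)=-0.85478804

sn u = -0.6872231655152553, cn u = -0.7264463646954206, dn u = 0.9972606744323657
sn v = -0.2108472854997587, cn v = 0.9775190137267833, dn v = 0.9997424599468
m = k² = 0.011584647424
D = 1 − m·sn²u·sn²v = 0.9997567715174687
cn(u+v) = (cn u·cn v − sn u·sn v·dn u·dn v)/D = -0.8545801319001373/0.9997567715174687 = -0.8547880406981622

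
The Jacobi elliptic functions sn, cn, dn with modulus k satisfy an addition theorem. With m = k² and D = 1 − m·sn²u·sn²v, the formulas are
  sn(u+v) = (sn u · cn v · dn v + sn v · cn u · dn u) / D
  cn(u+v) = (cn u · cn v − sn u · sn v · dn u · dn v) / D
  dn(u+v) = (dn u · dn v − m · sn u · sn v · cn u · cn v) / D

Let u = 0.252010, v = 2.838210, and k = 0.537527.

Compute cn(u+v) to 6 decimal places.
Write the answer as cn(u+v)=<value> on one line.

cn(u+v)=-0.948251

sn u = 0.2486145775803823, cn u = 0.9686024942227477, dn u = 0.9910303423156828
sn v = 0.5380535144576277, cn v = -0.8429106806653926, dn v = 0.9572631716939526
m = k² = 0.288935275729
D = 1 − m·sn²u·sn²v = 0.9948298315575637
cn(u+v) = (cn u·cn v − sn u·sn v·dn u·dn v)/D = -0.9433479423221581/0.9948298315575637 = -0.9482505574297037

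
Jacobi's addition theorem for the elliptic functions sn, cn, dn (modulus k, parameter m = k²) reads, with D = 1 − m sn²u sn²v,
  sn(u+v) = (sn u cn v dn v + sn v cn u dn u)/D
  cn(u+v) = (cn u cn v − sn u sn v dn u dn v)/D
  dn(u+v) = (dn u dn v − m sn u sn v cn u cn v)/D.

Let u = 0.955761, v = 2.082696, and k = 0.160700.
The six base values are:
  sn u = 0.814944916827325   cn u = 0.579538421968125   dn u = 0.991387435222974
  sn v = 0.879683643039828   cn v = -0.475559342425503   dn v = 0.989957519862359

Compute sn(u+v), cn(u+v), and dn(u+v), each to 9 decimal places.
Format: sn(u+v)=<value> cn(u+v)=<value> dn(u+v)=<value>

m = k² = 0.02582449
D = 1 − m·sn²u·sn²v = 0.986727849511174
sn(u+v) = (sn u·cn v·dn v + sn v·cn u·dn u)/D = 0.1217570359227068/0.986727849511174 = 0.1233947496090491
cn(u+v) = (cn u·cn v − sn u·sn v·dn u·dn v)/D = -0.9791869449723391/0.986727849511174 = -0.9923576652442002
dn(u+v) = (dn u·dn v − m·sn u·sn v·cn u·cn v)/D = 0.9865338345574532/0.986727849511174 = 0.9998033754151999

sn(u+v)=0.123394750 cn(u+v)=-0.992357665 dn(u+v)=0.999803375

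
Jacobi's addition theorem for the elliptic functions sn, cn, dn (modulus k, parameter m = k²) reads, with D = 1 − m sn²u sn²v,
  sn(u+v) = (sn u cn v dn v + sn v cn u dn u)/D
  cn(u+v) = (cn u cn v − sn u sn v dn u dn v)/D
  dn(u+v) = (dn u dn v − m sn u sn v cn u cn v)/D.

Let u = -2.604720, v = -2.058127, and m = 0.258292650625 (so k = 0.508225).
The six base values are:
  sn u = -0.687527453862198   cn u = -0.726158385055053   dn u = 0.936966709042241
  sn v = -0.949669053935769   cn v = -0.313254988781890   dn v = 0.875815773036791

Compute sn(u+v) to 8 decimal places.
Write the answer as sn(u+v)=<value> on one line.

sn(u+v)=0.93805952

m = k² = 0.258292650625
D = 1 − m·sn²u·sn²v = 0.8898874776490882
sn(u+v) = (sn u·cn v·dn v + sn v·cn u·dn u)/D = 0.8347674229542641/0.8898874776490882 = 0.9380595231652875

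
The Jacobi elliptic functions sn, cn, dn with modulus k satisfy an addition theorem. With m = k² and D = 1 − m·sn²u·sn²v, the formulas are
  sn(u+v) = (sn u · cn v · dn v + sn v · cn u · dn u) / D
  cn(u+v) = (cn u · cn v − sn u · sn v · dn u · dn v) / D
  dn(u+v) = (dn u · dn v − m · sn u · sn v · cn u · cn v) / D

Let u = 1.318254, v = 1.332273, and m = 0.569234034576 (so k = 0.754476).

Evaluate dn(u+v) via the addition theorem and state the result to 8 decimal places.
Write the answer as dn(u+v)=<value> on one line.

sn u = 0.9185050213477549, cn u = 0.3954093142035988, dn u = 0.7209472016325347
sn v = 0.9224466326123797, cn v = 0.3861246042174487, dn v = 0.7180768243272807
m = k² = 0.569234034576
D = 1 − m·sn²u·sn²v = 0.5913641847510159
dn(u+v) = (dn u·dn v − m·sn u·sn v·cn u·cn v)/D = 0.4440598457013342/0.5913641847510159 = 0.7509075746416707

dn(u+v)=0.75090757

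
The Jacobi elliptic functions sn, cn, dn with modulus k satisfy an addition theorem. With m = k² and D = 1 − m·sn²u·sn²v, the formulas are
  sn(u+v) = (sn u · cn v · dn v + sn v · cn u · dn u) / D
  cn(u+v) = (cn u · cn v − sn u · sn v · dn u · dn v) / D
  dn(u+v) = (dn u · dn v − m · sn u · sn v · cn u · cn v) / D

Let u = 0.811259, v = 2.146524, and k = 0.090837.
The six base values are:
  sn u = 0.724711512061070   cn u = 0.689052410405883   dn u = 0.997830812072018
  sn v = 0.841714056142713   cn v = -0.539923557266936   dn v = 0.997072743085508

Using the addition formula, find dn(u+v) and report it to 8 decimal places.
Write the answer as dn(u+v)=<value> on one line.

m = k² = 0.008251360569
D = 1 − m·sn²u·sn²v = 0.9969296700776816
dn(u+v) = (dn u·dn v − m·sn u·sn v·cn u·cn v)/D = 0.9967824825882735/0.9969296700776816 = 0.9998523592046401

dn(u+v)=0.99985236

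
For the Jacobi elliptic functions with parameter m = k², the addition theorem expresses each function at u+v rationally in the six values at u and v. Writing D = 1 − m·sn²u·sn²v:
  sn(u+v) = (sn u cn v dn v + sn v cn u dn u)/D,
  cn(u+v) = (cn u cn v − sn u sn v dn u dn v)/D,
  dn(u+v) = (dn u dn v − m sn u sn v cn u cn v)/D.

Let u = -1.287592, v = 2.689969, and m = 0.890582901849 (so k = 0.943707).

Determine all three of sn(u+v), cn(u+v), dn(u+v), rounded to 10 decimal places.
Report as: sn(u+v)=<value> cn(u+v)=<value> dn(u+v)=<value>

sn(u+v)=0.9013270538 cn(u+v)=0.4331391717 dn(u+v)=0.5258316732

sn u = -0.8724060054951995, cn u = 0.4887819161711181, dn u = 0.567612777982951
sn v = 0.9986911973702558, cn v = -0.05114579450125756, dn v = 0.3342854575092257
m = k² = 0.890582901849
D = 1 − m·sn²u·sn²v = 0.3239573586863425
sn(u+v) = (sn u·cn v·dn v + sn v·cn u·dn u)/D = 0.2919915316646176/0.3239573586863425 = 0.9013270538093427
cn(u+v) = (cn u·cn v − sn u·sn v·dn u·dn v)/D = 0.1403186220114145/0.3239573586863425 = 0.4331391717120147
dn(u+v) = (dn u·dn v − m·sn u·sn v·cn u·cn v)/D = 0.1703470399644689/0.3239573586863425 = 0.5258316732030155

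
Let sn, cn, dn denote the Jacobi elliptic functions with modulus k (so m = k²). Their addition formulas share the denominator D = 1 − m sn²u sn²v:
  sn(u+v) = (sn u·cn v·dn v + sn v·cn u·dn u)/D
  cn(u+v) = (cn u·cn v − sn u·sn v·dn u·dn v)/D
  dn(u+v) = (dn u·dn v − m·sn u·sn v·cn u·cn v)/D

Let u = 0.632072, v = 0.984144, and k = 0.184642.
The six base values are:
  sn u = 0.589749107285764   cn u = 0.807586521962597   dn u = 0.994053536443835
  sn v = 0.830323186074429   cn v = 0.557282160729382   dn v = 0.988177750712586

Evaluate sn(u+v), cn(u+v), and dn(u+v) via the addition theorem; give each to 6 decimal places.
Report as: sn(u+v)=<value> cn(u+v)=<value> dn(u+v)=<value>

sn(u+v)=0.999513 cn(u+v)=-0.031217 dn(u+v)=0.982823

m = k² = 0.034092668164
D = 1 − m·sn²u·sn²v = 0.9918249596205083
sn(u+v) = (sn u·cn v·dn v + sn v·cn u·dn u)/D = 0.9913415622136342/0.9918249596205083 = 0.9995126182274551
cn(u+v) = (cn u·cn v − sn u·sn v·dn u·dn v)/D = -0.03096219556255851/0.9918249596205083 = -0.03121739906042015
dn(u+v) = (dn u·dn v − m·sn u·sn v·cn u·cn v)/D = 0.9747881333792679/0.9918249596205083 = 0.982822749038541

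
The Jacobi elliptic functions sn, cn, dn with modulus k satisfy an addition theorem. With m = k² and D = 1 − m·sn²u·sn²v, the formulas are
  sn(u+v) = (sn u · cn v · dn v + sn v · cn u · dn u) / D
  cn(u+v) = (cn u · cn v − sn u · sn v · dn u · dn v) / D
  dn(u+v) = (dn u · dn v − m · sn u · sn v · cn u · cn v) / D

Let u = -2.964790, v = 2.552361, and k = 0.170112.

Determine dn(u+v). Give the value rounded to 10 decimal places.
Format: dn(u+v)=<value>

dn(u+v)=0.9976760405

sn u = -0.1985418395109049, cn u = -0.9800924129711576, dn u = 0.9994294839169056
sn v = 0.573940954810594, cn v = -0.8188966848089591, dn v = 0.9952223643267888
m = k² = 0.028938092544
D = 1 − m·sn²u·sn²v = 0.9996242418442398
dn(u+v) = (dn u·dn v − m·sn u·sn v·cn u·cn v)/D = 0.9973011556215467/0.9996242418442398 = 0.9976760405305826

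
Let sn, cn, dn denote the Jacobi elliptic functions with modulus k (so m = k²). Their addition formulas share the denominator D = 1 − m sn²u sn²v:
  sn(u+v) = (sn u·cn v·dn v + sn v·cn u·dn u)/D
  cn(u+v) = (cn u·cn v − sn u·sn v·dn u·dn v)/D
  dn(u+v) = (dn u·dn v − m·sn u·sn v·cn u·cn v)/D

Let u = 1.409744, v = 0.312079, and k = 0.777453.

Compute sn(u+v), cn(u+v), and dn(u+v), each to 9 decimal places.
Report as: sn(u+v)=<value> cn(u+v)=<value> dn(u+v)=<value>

sn(u+v)=0.989205636 cn(u+v)=0.146533985 dn(u+v)=0.639175522

sn u = 0.9384684365447027, cn u = 0.3453650150338643, dn u = 0.6838580289895424
sn v = 0.3041864623680004, cn v = 0.9526125109991161, dn v = 0.9716337578264972
m = k² = 0.604433167209
D = 1 − m·sn²u·sn²v = 0.9507430640400683
sn(u+v) = (sn u·cn v·dn v + sn v·cn u·dn u)/D = 0.9404803977353407/0.9507430640400683 = 0.9892056364196678
cn(u+v) = (cn u·cn v − sn u·sn v·dn u·dn v)/D = 0.1393161702598544/0.9507430640400683 = 0.1465339853943789
dn(u+v) = (dn u·dn v − m·sn u·sn v·cn u·cn v)/D = 0.6076916943086506/0.9507430640400683 = 0.6391755220662224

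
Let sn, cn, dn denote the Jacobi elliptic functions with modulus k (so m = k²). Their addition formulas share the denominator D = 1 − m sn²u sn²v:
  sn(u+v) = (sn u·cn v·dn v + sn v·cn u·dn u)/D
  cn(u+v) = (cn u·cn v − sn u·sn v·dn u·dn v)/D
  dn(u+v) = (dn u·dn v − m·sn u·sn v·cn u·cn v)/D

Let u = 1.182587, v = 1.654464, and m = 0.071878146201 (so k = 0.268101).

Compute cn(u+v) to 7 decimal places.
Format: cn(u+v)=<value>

sn u = 0.9198249234805051, cn u = 0.3923290839895545, dn u = 0.9691158288540657
sn v = 0.9986349747990075, cn v = -0.05223205058377211, dn v = 0.9634925795411327
m = k² = 0.071878146201
D = 1 − m·sn²u·sn²v = 0.939351403098397
cn(u+v) = (cn u·cn v − sn u·sn v·dn u·dn v)/D = -0.8781933303022954/0.939351403098397 = -0.934893297019225

cn(u+v)=-0.9348933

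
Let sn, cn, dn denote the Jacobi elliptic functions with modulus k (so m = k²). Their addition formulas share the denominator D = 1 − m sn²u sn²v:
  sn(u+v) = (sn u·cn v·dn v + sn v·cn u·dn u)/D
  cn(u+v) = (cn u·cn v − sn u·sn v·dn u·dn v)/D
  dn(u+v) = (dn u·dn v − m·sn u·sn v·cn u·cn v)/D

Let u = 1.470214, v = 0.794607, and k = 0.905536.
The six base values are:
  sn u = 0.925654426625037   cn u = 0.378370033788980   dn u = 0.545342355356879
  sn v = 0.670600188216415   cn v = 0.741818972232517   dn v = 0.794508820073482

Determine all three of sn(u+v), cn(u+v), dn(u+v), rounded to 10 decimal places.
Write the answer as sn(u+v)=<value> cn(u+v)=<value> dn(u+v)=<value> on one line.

sn(u+v)=0.9998530460 cn(u+v)=0.0171431174 dn(u+v)=0.4245533397

m = k² = 0.819995447296
D = 1 − m·sn²u·sn²v = 0.684036767855051
sn(u+v) = (sn u·cn v·dn v + sn v·cn u·dn u)/D = 0.6839362458922461/0.684036767855051 = 0.9998530459654675
cn(u+v) = (cn u·cn v − sn u·sn v·dn u·dn v)/D = 0.01172652260501855/0.684036767855051 = 0.01714311738211041
dn(u+v) = (dn u·dn v − m·sn u·sn v·cn u·cn v)/D = 0.2904100942897344/0.684036767855051 = 0.4245533397281841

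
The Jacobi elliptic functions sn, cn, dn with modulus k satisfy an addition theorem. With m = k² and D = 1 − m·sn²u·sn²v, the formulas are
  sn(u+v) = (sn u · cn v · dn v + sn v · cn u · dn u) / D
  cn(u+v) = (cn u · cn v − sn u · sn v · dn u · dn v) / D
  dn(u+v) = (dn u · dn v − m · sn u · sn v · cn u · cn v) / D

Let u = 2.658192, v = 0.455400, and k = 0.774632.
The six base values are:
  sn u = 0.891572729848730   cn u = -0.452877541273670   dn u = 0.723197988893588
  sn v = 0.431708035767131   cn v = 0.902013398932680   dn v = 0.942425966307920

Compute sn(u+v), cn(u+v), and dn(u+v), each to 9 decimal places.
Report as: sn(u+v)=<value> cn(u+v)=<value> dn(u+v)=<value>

sn(u+v)=0.676669375 cn(u+v)=-0.736287007 dn(u+v)=0.851613804

m = k² = 0.600054735424
D = 1 − m·sn²u·sn²v = 0.911103495266938
sn(u+v) = (sn u·cn v·dn v + sn v·cn u·dn u)/D = 0.6165158325056698/0.911103495266938 = 0.6766693747838615
cn(u+v) = (cn u·cn v − sn u·sn v·dn u·dn v)/D = -0.6708336659392343/0.911103495266938 = -0.7362870073752612
dn(u+v) = (dn u·dn v − m·sn u·sn v·cn u·cn v)/D = 0.7759083138910494/0.911103495266938 = 0.8516138044928928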